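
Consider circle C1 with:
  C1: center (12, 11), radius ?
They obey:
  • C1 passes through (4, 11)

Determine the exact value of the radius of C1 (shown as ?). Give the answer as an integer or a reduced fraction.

1. [C1∋P]  r_C1² − 64 = 0  ⇒  r_C1 = 8 (r>0 drops 1)

8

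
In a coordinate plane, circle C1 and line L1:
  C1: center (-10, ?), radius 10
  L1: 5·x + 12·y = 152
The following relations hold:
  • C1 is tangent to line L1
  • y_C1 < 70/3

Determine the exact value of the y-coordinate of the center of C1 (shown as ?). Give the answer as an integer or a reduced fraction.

1. [C1‖L1]  y_C1² − (101/3)y_C1 + 166 = 0  ⇒  y_C1 = 6 or 83/3
2. given y_C1 < 70/3: keep 6

6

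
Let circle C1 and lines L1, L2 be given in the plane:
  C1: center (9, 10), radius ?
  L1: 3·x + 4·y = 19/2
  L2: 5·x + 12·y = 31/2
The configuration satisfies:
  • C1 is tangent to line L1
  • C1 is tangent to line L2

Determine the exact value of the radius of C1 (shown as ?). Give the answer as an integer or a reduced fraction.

1. [C1‖L1]  r_C1² − 529/4 = 0  ⇒  r_C1 = 23/2 (r>0 drops 1)
2. [C1‖L2]  r_C1² − 529/4 = 0  ⇒  r_C1 = 23/2 (r>0 drops 1)

23/2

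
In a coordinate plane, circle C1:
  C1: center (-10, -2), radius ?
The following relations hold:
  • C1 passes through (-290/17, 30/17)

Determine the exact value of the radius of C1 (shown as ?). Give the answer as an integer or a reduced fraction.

1. [C1∋P]  r_C1² − 64 = 0  ⇒  r_C1 = 8 (r>0 drops 1)

8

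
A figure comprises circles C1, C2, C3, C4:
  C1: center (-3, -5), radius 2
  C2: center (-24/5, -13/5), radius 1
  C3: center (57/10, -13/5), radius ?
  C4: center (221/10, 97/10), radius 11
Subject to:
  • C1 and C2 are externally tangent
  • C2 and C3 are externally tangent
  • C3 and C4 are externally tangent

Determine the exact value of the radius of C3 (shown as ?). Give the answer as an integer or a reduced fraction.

19/2

1. [ext C2·C3]  r_C3² + 2r_C3 − 437/4 = 0  ⇒  r_C3 = 19/2 (r>0 drops 1)
2. [ext C3·C4]  r_C3² + 22r_C3 − 1197/4 = 0  ⇒  r_C3 = 19/2 (r>0 drops 1)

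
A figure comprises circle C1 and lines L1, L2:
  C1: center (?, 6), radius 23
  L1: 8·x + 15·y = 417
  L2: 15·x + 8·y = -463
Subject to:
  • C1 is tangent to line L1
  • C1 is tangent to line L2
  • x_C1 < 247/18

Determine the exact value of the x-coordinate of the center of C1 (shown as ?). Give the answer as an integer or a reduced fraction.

-8

1. [C1‖L1]  x_C1² − (327/4)x_C1 − 718 = 0  ⇒  x_C1 = -8 or 359/4
2. [C1‖L2]  x_C1² + (1022/15)x_C1 + 7216/15 = 0  ⇒  x_C1 = -902/15 or -8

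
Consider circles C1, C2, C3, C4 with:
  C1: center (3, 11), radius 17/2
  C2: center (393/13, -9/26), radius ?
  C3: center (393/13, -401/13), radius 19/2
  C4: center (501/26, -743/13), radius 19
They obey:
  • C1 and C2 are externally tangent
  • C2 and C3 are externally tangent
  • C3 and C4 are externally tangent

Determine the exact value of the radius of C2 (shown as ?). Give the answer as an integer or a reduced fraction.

21

1. [ext C1·C2]  r_C2² + 17r_C2 − 798 = 0  ⇒  r_C2 = 21 (r>0 drops 1)
2. [ext C2·C3]  r_C2² + 19r_C2 − 840 = 0  ⇒  r_C2 = 21 (r>0 drops 1)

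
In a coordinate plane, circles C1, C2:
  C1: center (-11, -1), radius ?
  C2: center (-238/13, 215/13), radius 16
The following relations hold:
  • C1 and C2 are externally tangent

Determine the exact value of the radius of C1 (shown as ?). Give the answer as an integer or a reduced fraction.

1. [ext C1·C2]  r_C1² + 32r_C1 − 105 = 0  ⇒  r_C1 = 3 (r>0 drops 1)

3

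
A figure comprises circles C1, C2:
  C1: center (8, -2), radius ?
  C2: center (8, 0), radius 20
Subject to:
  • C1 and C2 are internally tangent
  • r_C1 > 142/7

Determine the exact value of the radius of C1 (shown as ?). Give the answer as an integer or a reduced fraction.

1. [int C1,C2]  r_C1² − 40r_C1 + 396 = 0  ⇒  r_C1 = 18 or 22
2. given r_C1 > 142/7: keep 22

22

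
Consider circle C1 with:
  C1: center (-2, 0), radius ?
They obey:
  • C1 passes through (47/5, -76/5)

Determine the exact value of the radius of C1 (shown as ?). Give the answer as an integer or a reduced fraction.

19

1. [C1∋P]  r_C1² − 361 = 0  ⇒  r_C1 = 19 (r>0 drops 1)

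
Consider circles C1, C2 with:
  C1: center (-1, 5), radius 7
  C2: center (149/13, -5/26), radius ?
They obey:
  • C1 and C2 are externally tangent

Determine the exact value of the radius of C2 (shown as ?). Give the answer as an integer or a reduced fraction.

1. [ext C1·C2]  r_C2² + 14r_C2 − 533/4 = 0  ⇒  r_C2 = 13/2 (r>0 drops 1)

13/2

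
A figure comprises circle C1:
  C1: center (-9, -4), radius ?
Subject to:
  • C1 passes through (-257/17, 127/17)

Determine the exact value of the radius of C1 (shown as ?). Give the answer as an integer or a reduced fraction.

1. [C1∋P]  r_C1² − 169 = 0  ⇒  r_C1 = 13 (r>0 drops 1)

13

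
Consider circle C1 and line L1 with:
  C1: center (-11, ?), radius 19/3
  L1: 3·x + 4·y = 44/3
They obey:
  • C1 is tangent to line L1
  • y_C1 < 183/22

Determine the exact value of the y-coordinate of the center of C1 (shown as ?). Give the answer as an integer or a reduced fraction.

4

1. [C1‖L1]  y_C1² − (143/6)y_C1 + 238/3 = 0  ⇒  y_C1 = 4 or 119/6
2. given y_C1 < 183/22: keep 4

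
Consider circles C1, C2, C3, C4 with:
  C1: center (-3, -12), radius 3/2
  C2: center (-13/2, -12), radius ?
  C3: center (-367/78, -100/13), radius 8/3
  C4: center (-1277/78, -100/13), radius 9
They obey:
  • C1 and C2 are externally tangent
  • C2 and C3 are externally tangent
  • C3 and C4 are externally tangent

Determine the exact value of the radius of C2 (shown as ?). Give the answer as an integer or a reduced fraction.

1. [ext C1·C2]  r_C2² + 3r_C2 − 10 = 0  ⇒  r_C2 = 2 (r>0 drops 1)
2. [ext C2·C3]  r_C2² + (16/3)r_C2 − 44/3 = 0  ⇒  r_C2 = 2 (r>0 drops 1)

2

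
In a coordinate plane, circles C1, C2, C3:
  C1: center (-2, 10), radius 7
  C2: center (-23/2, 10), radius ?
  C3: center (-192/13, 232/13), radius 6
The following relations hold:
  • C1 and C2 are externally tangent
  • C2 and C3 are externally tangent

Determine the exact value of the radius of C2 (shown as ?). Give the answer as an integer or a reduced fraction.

5/2

1. [ext C1·C2]  r_C2² + 14r_C2 − 165/4 = 0  ⇒  r_C2 = 5/2 (r>0 drops 1)
2. [ext C2·C3]  r_C2² + 12r_C2 − 145/4 = 0  ⇒  r_C2 = 5/2 (r>0 drops 1)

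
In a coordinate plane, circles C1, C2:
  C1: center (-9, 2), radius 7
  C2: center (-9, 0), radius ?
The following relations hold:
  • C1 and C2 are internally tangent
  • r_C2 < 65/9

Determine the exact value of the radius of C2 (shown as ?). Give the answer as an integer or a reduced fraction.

5

1. [int C1,C2]  r_C2² − 14r_C2 + 45 = 0  ⇒  r_C2 = 5 or 9
2. given r_C2 < 65/9: keep 5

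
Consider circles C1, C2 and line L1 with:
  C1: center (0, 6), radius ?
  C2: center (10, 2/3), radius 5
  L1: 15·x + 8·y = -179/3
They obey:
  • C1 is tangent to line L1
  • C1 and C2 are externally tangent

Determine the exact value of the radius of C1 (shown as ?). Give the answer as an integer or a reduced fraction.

19/3

1. [C1‖L1]  r_C1² − 361/9 = 0  ⇒  r_C1 = 19/3 (r>0 drops 1)
2. [ext C1·C2]  r_C1² + 10r_C1 − 931/9 = 0  ⇒  r_C1 = 19/3 (r>0 drops 1)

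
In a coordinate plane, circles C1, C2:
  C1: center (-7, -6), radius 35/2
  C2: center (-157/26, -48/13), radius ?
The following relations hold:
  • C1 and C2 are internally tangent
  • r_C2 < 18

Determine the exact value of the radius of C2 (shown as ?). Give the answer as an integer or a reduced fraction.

15

1. [int C1,C2]  r_C2² − 35r_C2 + 300 = 0  ⇒  r_C2 = 15 or 20
2. given r_C2 < 18: keep 15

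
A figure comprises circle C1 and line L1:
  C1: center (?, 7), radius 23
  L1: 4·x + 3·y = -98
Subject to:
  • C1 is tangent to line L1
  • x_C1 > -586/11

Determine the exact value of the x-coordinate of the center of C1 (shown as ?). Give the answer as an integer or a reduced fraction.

-1

1. [C1‖L1]  x_C1² + (119/2)x_C1 + 117/2 = 0  ⇒  x_C1 = -117/2 or -1
2. given x_C1 > -586/11: keep -1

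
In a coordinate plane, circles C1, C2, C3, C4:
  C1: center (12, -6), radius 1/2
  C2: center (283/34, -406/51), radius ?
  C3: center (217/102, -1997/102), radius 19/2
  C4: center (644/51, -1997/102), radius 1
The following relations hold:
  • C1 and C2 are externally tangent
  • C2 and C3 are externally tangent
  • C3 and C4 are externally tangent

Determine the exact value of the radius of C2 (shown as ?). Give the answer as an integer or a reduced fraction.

11/3

1. [ext C1·C2]  r_C2² + 1r_C2 − 154/9 = 0  ⇒  r_C2 = 11/3 (r>0 drops 1)
2. [ext C2·C3]  r_C2² + 19r_C2 − 748/9 = 0  ⇒  r_C2 = 11/3 (r>0 drops 1)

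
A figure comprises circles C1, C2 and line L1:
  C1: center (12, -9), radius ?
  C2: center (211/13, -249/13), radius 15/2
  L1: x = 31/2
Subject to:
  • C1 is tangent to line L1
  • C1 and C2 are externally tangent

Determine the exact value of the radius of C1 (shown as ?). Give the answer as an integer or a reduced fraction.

7/2

1. [C1‖L1]  r_C1² − 49/4 = 0  ⇒  r_C1 = 7/2 (r>0 drops 1)
2. [ext C1·C2]  r_C1² + 15r_C1 − 259/4 = 0  ⇒  r_C1 = 7/2 (r>0 drops 1)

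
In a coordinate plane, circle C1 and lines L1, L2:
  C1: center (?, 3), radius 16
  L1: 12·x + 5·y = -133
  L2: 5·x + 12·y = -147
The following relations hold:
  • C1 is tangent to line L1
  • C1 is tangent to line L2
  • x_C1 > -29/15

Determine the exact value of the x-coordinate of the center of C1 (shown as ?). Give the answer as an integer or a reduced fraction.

5

1. [C1‖L1]  x_C1² + (74/3)x_C1 − 445/3 = 0  ⇒  x_C1 = -89/3 or 5
2. [C1‖L2]  x_C1² + (366/5)x_C1 − 391 = 0  ⇒  x_C1 = -391/5 or 5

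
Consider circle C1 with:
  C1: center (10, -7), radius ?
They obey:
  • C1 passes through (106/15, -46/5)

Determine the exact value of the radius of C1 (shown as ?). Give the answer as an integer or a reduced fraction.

11/3

1. [C1∋P]  r_C1² − 121/9 = 0  ⇒  r_C1 = 11/3 (r>0 drops 1)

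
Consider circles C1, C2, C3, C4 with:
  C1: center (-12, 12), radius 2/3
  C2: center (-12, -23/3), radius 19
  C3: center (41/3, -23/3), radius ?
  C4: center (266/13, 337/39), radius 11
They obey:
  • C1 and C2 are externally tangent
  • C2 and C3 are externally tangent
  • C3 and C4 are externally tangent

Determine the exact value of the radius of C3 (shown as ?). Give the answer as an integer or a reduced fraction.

20/3

1. [ext C2·C3]  r_C3² + 38r_C3 − 2680/9 = 0  ⇒  r_C3 = 20/3 (r>0 drops 1)
2. [ext C3·C4]  r_C3² + 22r_C3 − 1720/9 = 0  ⇒  r_C3 = 20/3 (r>0 drops 1)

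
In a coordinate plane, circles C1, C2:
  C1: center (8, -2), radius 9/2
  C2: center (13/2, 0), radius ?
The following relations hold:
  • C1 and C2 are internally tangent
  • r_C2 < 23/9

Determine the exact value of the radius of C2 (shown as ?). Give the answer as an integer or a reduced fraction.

1. [int C1,C2]  r_C2² − 9r_C2 + 14 = 0  ⇒  r_C2 = 2 or 7
2. given r_C2 < 23/9: keep 2

2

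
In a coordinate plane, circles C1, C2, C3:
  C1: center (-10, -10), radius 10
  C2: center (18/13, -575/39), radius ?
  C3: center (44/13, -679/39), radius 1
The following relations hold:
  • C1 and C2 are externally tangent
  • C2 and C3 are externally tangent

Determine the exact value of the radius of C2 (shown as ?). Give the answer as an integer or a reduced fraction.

7/3

1. [ext C1·C2]  r_C2² + 20r_C2 − 469/9 = 0  ⇒  r_C2 = 7/3 (r>0 drops 1)
2. [ext C2·C3]  r_C2² + 2r_C2 − 91/9 = 0  ⇒  r_C2 = 7/3 (r>0 drops 1)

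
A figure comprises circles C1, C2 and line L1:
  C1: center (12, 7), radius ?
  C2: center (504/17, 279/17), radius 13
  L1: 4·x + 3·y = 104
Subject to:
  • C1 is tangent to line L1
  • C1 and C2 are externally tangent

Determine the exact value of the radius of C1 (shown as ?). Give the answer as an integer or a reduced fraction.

1. [C1‖L1]  r_C1² − 49 = 0  ⇒  r_C1 = 7 (r>0 drops 1)
2. [ext C1·C2]  r_C1² + 26r_C1 − 231 = 0  ⇒  r_C1 = 7 (r>0 drops 1)

7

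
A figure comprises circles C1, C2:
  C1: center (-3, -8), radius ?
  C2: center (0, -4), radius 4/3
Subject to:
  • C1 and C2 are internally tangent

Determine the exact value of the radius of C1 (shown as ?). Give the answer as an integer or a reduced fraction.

19/3

1. [int C1,C2]  r_C1² − (8/3)r_C1 − 209/9 = 0  ⇒  r_C1 = 19/3 (r>0 drops 1)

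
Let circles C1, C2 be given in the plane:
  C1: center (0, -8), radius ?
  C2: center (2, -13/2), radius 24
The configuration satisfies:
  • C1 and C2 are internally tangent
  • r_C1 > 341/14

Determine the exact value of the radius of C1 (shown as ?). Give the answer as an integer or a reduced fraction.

1. [int C1,C2]  r_C1² − 48r_C1 + 2279/4 = 0  ⇒  r_C1 = 43/2 or 53/2
2. given r_C1 > 341/14: keep 53/2

53/2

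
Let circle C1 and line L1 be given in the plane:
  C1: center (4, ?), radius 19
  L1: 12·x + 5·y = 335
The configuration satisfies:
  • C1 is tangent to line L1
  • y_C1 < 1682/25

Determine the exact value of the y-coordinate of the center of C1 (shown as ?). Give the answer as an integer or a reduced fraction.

1. [C1‖L1]  y_C1² − (574/5)y_C1 + 4272/5 = 0  ⇒  y_C1 = 8 or 534/5
2. given y_C1 < 1682/25: keep 8

8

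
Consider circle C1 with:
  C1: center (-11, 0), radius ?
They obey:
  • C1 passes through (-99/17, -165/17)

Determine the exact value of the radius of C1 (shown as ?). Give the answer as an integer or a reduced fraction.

11

1. [C1∋P]  r_C1² − 121 = 0  ⇒  r_C1 = 11 (r>0 drops 1)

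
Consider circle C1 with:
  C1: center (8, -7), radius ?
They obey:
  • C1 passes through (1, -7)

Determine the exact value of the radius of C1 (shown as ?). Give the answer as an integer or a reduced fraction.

1. [C1∋P]  r_C1² − 49 = 0  ⇒  r_C1 = 7 (r>0 drops 1)

7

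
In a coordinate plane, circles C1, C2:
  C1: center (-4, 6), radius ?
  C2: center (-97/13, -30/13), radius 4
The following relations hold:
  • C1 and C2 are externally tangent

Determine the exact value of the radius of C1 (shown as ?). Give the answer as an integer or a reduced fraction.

5

1. [ext C1·C2]  r_C1² + 8r_C1 − 65 = 0  ⇒  r_C1 = 5 (r>0 drops 1)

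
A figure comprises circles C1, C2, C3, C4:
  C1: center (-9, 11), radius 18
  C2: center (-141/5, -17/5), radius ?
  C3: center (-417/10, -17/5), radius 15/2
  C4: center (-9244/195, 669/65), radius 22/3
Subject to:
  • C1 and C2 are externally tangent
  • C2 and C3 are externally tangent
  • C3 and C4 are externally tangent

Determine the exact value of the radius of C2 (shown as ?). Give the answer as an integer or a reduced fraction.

1. [ext C1·C2]  r_C2² + 36r_C2 − 252 = 0  ⇒  r_C2 = 6 (r>0 drops 1)
2. [ext C2·C3]  r_C2² + 15r_C2 − 126 = 0  ⇒  r_C2 = 6 (r>0 drops 1)

6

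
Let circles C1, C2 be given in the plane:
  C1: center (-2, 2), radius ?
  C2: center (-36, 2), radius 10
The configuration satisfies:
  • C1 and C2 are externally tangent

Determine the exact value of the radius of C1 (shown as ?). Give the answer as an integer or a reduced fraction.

1. [ext C1·C2]  r_C1² + 20r_C1 − 1056 = 0  ⇒  r_C1 = 24 (r>0 drops 1)

24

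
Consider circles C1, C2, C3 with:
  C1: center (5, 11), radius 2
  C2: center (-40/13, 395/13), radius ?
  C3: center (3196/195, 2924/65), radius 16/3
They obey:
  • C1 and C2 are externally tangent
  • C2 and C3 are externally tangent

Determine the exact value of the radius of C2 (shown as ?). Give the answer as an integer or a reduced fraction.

19

1. [ext C1·C2]  r_C2² + 4r_C2 − 437 = 0  ⇒  r_C2 = 19 (r>0 drops 1)
2. [ext C2·C3]  r_C2² + (32/3)r_C2 − 1691/3 = 0  ⇒  r_C2 = 19 (r>0 drops 1)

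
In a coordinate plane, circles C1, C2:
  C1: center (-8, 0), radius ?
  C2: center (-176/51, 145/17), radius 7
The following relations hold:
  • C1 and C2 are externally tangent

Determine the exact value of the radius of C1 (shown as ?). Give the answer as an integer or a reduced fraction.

8/3

1. [ext C1·C2]  r_C1² + 14r_C1 − 400/9 = 0  ⇒  r_C1 = 8/3 (r>0 drops 1)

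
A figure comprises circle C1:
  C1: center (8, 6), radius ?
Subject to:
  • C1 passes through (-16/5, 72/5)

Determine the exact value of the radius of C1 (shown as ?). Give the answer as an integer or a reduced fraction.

14

1. [C1∋P]  r_C1² − 196 = 0  ⇒  r_C1 = 14 (r>0 drops 1)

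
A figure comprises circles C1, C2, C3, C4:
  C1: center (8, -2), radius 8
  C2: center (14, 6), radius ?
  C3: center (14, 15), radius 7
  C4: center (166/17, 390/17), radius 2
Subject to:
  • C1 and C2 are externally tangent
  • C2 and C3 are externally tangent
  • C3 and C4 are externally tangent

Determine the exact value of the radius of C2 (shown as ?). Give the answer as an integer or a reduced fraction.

2

1. [ext C1·C2]  r_C2² + 16r_C2 − 36 = 0  ⇒  r_C2 = 2 (r>0 drops 1)
2. [ext C2·C3]  r_C2² + 14r_C2 − 32 = 0  ⇒  r_C2 = 2 (r>0 drops 1)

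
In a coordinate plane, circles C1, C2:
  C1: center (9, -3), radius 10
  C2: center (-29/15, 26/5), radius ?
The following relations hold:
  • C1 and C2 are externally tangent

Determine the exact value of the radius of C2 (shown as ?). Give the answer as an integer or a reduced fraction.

11/3

1. [ext C1·C2]  r_C2² + 20r_C2 − 781/9 = 0  ⇒  r_C2 = 11/3 (r>0 drops 1)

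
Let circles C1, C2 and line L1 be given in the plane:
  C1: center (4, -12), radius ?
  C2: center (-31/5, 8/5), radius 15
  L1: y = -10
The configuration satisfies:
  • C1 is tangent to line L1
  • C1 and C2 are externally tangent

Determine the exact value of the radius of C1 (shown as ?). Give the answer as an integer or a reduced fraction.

2

1. [C1‖L1]  r_C1² − 4 = 0  ⇒  r_C1 = 2 (r>0 drops 1)
2. [ext C1·C2]  r_C1² + 30r_C1 − 64 = 0  ⇒  r_C1 = 2 (r>0 drops 1)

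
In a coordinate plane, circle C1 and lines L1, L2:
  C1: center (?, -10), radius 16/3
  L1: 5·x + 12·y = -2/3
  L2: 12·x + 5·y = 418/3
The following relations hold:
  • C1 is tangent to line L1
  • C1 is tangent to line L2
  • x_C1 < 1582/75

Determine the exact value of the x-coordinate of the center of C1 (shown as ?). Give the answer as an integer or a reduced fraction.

10

1. [C1‖L1]  x_C1² − (716/15)x_C1 + 1132/3 = 0  ⇒  x_C1 = 10 or 566/15
2. [C1‖L2]  x_C1² − (284/9)x_C1 + 1940/9 = 0  ⇒  x_C1 = 10 or 194/9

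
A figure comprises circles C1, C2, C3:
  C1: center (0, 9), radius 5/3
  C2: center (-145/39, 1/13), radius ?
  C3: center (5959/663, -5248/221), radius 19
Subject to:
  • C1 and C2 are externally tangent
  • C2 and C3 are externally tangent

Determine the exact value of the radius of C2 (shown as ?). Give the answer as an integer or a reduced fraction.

8

1. [ext C1·C2]  r_C2² + (10/3)r_C2 − 272/3 = 0  ⇒  r_C2 = 8 (r>0 drops 1)
2. [ext C2·C3]  r_C2² + 38r_C2 − 368 = 0  ⇒  r_C2 = 8 (r>0 drops 1)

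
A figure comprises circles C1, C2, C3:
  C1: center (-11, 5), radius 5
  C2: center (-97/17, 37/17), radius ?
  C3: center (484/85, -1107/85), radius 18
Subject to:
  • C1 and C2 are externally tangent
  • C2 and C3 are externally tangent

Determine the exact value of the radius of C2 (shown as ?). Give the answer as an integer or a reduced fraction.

1. [ext C1·C2]  r_C2² + 10r_C2 − 11 = 0  ⇒  r_C2 = 1 (r>0 drops 1)
2. [ext C2·C3]  r_C2² + 36r_C2 − 37 = 0  ⇒  r_C2 = 1 (r>0 drops 1)

1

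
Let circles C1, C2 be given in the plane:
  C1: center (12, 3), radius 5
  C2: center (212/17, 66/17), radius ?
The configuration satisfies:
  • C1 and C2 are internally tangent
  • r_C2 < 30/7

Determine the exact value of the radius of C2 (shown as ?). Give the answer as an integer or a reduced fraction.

1. [int C1,C2]  r_C2² − 10r_C2 + 24 = 0  ⇒  r_C2 = 4 or 6
2. given r_C2 < 30/7: keep 4

4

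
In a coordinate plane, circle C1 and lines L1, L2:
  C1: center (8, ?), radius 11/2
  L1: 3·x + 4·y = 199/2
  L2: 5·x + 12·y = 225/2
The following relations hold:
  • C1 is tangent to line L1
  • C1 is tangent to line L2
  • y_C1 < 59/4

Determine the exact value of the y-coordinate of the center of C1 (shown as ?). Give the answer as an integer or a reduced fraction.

12

1. [C1‖L1]  y_C1² − (151/4)y_C1 + 309 = 0  ⇒  y_C1 = 12 or 103/4
2. [C1‖L2]  y_C1² − (145/12)y_C1 + 1 = 0  ⇒  y_C1 = 1/12 or 12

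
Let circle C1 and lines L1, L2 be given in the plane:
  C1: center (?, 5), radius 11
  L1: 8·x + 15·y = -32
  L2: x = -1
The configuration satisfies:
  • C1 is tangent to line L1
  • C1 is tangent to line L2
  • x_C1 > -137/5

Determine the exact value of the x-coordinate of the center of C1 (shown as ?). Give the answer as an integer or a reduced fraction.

10

1. [C1‖L1]  x_C1² + (107/4)x_C1 − 735/2 = 0  ⇒  x_C1 = -147/4 or 10
2. [C1‖L2]  x_C1² + 2x_C1 − 120 = 0  ⇒  x_C1 = -12 or 10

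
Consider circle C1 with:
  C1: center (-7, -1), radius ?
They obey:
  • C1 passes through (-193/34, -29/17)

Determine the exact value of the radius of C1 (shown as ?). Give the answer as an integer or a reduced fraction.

3/2

1. [C1∋P]  r_C1² − 9/4 = 0  ⇒  r_C1 = 3/2 (r>0 drops 1)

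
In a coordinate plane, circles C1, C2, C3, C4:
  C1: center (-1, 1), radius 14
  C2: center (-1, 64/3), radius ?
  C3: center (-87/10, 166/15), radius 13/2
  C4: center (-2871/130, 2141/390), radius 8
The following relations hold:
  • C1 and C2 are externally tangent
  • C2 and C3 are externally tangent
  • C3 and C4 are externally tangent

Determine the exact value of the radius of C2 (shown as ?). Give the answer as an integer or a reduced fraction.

19/3

1. [ext C1·C2]  r_C2² + 28r_C2 − 1957/9 = 0  ⇒  r_C2 = 19/3 (r>0 drops 1)
2. [ext C2·C3]  r_C2² + 13r_C2 − 1102/9 = 0  ⇒  r_C2 = 19/3 (r>0 drops 1)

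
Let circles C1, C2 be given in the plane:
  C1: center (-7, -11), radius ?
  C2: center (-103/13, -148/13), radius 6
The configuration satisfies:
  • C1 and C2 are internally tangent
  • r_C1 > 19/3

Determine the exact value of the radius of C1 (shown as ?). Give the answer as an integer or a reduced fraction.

7

1. [int C1,C2]  r_C1² − 12r_C1 + 35 = 0  ⇒  r_C1 = 5 or 7
2. given r_C1 > 19/3: keep 7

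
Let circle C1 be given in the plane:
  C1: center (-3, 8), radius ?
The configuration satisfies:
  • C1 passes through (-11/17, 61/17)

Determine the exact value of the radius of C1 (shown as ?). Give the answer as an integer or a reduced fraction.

5

1. [C1∋P]  r_C1² − 25 = 0  ⇒  r_C1 = 5 (r>0 drops 1)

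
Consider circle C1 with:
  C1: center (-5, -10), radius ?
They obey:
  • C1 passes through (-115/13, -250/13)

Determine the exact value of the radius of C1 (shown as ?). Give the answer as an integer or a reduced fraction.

1. [C1∋P]  r_C1² − 100 = 0  ⇒  r_C1 = 10 (r>0 drops 1)

10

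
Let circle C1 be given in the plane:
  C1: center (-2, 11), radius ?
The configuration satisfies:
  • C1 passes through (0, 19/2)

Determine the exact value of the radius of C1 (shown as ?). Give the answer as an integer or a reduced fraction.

1. [C1∋P]  r_C1² − 25/4 = 0  ⇒  r_C1 = 5/2 (r>0 drops 1)

5/2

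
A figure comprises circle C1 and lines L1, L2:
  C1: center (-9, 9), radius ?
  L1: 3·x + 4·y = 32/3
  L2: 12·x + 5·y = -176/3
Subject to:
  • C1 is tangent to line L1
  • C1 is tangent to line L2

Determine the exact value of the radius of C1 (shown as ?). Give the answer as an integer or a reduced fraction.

1. [C1‖L1]  r_C1² − 1/9 = 0  ⇒  r_C1 = 1/3 (r>0 drops 1)
2. [C1‖L2]  r_C1² − 1/9 = 0  ⇒  r_C1 = 1/3 (r>0 drops 1)

1/3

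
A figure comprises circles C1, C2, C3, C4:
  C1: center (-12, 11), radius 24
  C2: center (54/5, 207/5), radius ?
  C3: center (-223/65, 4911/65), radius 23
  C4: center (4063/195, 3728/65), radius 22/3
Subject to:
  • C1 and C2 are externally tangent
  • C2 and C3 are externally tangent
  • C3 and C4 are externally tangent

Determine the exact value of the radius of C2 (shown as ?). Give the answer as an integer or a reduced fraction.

1. [ext C1·C2]  r_C2² + 48r_C2 − 868 = 0  ⇒  r_C2 = 14 (r>0 drops 1)
2. [ext C2·C3]  r_C2² + 46r_C2 − 840 = 0  ⇒  r_C2 = 14 (r>0 drops 1)

14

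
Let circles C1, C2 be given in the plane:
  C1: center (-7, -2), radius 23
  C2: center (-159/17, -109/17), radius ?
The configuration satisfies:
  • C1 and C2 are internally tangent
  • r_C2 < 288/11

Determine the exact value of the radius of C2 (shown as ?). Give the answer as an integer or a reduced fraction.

1. [int C1,C2]  r_C2² − 46r_C2 + 504 = 0  ⇒  r_C2 = 18 or 28
2. given r_C2 < 288/11: keep 18

18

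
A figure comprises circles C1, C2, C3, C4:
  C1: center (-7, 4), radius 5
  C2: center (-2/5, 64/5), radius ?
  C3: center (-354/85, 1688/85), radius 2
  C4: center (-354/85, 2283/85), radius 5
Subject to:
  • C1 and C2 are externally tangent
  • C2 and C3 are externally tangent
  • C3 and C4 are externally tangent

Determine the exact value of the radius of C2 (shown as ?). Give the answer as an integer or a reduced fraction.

1. [ext C1·C2]  r_C2² + 10r_C2 − 96 = 0  ⇒  r_C2 = 6 (r>0 drops 1)
2. [ext C2·C3]  r_C2² + 4r_C2 − 60 = 0  ⇒  r_C2 = 6 (r>0 drops 1)

6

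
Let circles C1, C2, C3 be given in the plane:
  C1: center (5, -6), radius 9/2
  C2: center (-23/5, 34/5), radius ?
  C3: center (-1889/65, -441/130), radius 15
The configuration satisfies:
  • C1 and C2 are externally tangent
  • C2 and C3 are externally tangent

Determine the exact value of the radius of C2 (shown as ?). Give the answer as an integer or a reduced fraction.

23/2

1. [ext C1·C2]  r_C2² + 9r_C2 − 943/4 = 0  ⇒  r_C2 = 23/2 (r>0 drops 1)
2. [ext C2·C3]  r_C2² + 30r_C2 − 1909/4 = 0  ⇒  r_C2 = 23/2 (r>0 drops 1)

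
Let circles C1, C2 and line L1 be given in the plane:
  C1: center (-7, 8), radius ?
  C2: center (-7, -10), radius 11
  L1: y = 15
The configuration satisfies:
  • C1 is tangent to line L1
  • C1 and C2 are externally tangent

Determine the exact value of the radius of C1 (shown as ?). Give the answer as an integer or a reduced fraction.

1. [C1‖L1]  r_C1² − 49 = 0  ⇒  r_C1 = 7 (r>0 drops 1)
2. [ext C1·C2]  r_C1² + 22r_C1 − 203 = 0  ⇒  r_C1 = 7 (r>0 drops 1)

7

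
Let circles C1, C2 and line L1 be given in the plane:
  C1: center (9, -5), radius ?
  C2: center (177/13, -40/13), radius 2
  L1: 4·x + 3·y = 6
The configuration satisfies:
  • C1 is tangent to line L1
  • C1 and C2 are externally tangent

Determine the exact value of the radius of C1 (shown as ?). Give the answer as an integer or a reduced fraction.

3

1. [C1‖L1]  r_C1² − 9 = 0  ⇒  r_C1 = 3 (r>0 drops 1)
2. [ext C1·C2]  r_C1² + 4r_C1 − 21 = 0  ⇒  r_C1 = 3 (r>0 drops 1)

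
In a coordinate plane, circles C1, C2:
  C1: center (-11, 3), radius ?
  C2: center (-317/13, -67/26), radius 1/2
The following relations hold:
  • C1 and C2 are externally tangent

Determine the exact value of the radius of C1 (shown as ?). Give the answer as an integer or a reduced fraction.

1. [ext C1·C2]  r_C1² + 1r_C1 − 210 = 0  ⇒  r_C1 = 14 (r>0 drops 1)

14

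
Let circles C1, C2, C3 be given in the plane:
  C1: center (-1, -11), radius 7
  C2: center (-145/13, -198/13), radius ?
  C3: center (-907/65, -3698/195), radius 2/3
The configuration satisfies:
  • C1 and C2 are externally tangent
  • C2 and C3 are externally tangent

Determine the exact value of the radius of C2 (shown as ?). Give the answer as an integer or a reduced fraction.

1. [ext C1·C2]  r_C2² + 14r_C2 − 72 = 0  ⇒  r_C2 = 4 (r>0 drops 1)
2. [ext C2·C3]  r_C2² + (4/3)r_C2 − 64/3 = 0  ⇒  r_C2 = 4 (r>0 drops 1)

4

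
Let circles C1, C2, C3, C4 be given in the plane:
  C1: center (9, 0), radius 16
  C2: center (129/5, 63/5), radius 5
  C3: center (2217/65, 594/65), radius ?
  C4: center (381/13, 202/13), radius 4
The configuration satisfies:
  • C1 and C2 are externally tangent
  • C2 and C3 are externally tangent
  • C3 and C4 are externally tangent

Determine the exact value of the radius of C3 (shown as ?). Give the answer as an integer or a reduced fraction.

4

1. [ext C2·C3]  r_C3² + 10r_C3 − 56 = 0  ⇒  r_C3 = 4 (r>0 drops 1)
2. [ext C3·C4]  r_C3² + 8r_C3 − 48 = 0  ⇒  r_C3 = 4 (r>0 drops 1)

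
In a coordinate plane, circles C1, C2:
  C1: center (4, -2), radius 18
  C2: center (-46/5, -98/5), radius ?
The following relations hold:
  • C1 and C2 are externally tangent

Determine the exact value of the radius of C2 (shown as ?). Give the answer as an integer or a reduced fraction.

1. [ext C1·C2]  r_C2² + 36r_C2 − 160 = 0  ⇒  r_C2 = 4 (r>0 drops 1)

4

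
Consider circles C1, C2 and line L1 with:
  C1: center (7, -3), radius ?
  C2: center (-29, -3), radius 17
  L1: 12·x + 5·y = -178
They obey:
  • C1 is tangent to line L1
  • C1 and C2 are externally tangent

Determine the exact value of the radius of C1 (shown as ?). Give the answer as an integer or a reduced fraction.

1. [C1‖L1]  r_C1² − 361 = 0  ⇒  r_C1 = 19 (r>0 drops 1)
2. [ext C1·C2]  r_C1² + 34r_C1 − 1007 = 0  ⇒  r_C1 = 19 (r>0 drops 1)

19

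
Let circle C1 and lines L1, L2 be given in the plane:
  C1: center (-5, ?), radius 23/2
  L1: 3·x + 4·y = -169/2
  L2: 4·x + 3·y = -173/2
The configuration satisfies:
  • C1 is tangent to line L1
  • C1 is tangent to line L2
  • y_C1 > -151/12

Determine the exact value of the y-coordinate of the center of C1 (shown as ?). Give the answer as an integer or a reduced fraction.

-3

1. [C1‖L1]  y_C1² + (139/4)y_C1 + 381/4 = 0  ⇒  y_C1 = -127/4 or -3
2. [C1‖L2]  y_C1² + (133/3)y_C1 + 124 = 0  ⇒  y_C1 = -124/3 or -3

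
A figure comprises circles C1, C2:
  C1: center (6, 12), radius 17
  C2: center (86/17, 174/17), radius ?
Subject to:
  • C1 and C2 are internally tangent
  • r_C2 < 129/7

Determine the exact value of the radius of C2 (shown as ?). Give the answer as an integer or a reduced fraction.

15

1. [int C1,C2]  r_C2² − 34r_C2 + 285 = 0  ⇒  r_C2 = 15 or 19
2. given r_C2 < 129/7: keep 15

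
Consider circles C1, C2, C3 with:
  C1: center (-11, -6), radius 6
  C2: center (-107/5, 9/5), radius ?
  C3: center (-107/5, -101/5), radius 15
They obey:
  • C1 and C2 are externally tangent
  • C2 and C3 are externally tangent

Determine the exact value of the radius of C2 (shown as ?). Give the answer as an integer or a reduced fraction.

7

1. [ext C1·C2]  r_C2² + 12r_C2 − 133 = 0  ⇒  r_C2 = 7 (r>0 drops 1)
2. [ext C2·C3]  r_C2² + 30r_C2 − 259 = 0  ⇒  r_C2 = 7 (r>0 drops 1)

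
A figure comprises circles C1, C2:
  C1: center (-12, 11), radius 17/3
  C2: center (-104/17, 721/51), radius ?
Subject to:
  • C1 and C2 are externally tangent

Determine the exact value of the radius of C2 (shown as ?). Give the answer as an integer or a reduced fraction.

1. [ext C1·C2]  r_C2² + (34/3)r_C2 − 37/3 = 0  ⇒  r_C2 = 1 (r>0 drops 1)

1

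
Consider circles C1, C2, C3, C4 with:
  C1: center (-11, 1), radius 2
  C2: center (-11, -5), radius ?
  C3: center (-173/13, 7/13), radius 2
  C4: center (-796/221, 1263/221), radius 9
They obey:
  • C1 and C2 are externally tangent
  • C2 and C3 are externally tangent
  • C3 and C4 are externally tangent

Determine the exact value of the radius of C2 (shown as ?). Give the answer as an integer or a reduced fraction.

1. [ext C1·C2]  r_C2² + 4r_C2 − 32 = 0  ⇒  r_C2 = 4 (r>0 drops 1)
2. [ext C2·C3]  r_C2² + 4r_C2 − 32 = 0  ⇒  r_C2 = 4 (r>0 drops 1)

4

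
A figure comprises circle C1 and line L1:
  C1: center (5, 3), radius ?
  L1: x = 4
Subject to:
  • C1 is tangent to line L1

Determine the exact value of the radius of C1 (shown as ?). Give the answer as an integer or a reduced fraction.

1

1. [C1‖L1]  r_C1² − 1 = 0  ⇒  r_C1 = 1 (r>0 drops 1)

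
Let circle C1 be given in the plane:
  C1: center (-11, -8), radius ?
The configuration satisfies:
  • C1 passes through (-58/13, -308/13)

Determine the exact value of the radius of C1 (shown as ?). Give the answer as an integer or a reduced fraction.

17

1. [C1∋P]  r_C1² − 289 = 0  ⇒  r_C1 = 17 (r>0 drops 1)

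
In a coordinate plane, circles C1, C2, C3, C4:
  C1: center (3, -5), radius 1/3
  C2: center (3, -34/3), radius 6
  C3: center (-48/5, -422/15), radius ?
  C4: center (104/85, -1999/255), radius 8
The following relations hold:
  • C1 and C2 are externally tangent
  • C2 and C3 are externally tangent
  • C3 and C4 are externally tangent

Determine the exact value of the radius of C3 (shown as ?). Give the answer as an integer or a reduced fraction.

15

1. [ext C2·C3]  r_C3² + 12r_C3 − 405 = 0  ⇒  r_C3 = 15 (r>0 drops 1)
2. [ext C3·C4]  r_C3² + 16r_C3 − 465 = 0  ⇒  r_C3 = 15 (r>0 drops 1)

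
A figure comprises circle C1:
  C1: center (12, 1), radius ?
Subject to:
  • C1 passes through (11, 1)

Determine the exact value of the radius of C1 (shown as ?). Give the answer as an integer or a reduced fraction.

1

1. [C1∋P]  r_C1² − 1 = 0  ⇒  r_C1 = 1 (r>0 drops 1)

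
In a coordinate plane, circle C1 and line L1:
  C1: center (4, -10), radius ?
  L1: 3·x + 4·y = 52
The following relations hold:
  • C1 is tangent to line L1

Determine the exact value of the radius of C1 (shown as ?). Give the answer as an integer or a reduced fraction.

16

1. [C1‖L1]  r_C1² − 256 = 0  ⇒  r_C1 = 16 (r>0 drops 1)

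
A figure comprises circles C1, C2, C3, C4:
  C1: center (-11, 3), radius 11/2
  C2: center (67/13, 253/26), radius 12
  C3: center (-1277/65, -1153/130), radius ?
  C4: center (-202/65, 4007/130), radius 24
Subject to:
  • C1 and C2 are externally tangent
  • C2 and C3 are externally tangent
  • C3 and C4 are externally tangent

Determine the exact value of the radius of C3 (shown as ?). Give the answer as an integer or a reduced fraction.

1. [ext C2·C3]  r_C3² + 24r_C3 − 817 = 0  ⇒  r_C3 = 19 (r>0 drops 1)
2. [ext C3·C4]  r_C3² + 48r_C3 − 1273 = 0  ⇒  r_C3 = 19 (r>0 drops 1)

19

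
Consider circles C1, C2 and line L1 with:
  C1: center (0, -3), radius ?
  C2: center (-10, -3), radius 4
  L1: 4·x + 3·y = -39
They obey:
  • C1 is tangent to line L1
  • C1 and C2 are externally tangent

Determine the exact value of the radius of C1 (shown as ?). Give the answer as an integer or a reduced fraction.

6

1. [C1‖L1]  r_C1² − 36 = 0  ⇒  r_C1 = 6 (r>0 drops 1)
2. [ext C1·C2]  r_C1² + 8r_C1 − 84 = 0  ⇒  r_C1 = 6 (r>0 drops 1)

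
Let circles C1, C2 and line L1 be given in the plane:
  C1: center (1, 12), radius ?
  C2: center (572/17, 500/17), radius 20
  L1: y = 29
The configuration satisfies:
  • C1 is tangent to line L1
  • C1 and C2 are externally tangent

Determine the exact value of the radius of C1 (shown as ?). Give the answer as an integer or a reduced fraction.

17

1. [C1‖L1]  r_C1² − 289 = 0  ⇒  r_C1 = 17 (r>0 drops 1)
2. [ext C1·C2]  r_C1² + 40r_C1 − 969 = 0  ⇒  r_C1 = 17 (r>0 drops 1)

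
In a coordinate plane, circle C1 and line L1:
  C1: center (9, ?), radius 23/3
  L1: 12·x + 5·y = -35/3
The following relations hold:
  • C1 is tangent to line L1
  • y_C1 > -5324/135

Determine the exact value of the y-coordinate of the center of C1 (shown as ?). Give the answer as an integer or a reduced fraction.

1. [C1‖L1]  y_C1² + (718/15)y_C1 + 2632/15 = 0  ⇒  y_C1 = -658/15 or -4
2. given y_C1 > -5324/135: keep -4

-4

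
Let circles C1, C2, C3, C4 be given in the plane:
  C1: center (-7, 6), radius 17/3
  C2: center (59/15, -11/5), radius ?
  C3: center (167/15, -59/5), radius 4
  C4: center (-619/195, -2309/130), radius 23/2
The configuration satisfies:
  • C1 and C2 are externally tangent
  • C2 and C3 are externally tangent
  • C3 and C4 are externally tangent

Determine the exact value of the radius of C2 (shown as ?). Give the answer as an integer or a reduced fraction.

8

1. [ext C1·C2]  r_C2² + (34/3)r_C2 − 464/3 = 0  ⇒  r_C2 = 8 (r>0 drops 1)
2. [ext C2·C3]  r_C2² + 8r_C2 − 128 = 0  ⇒  r_C2 = 8 (r>0 drops 1)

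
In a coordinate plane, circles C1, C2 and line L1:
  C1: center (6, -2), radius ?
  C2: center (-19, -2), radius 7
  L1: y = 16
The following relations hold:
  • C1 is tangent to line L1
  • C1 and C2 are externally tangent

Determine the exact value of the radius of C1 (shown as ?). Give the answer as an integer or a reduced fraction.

1. [C1‖L1]  r_C1² − 324 = 0  ⇒  r_C1 = 18 (r>0 drops 1)
2. [ext C1·C2]  r_C1² + 14r_C1 − 576 = 0  ⇒  r_C1 = 18 (r>0 drops 1)

18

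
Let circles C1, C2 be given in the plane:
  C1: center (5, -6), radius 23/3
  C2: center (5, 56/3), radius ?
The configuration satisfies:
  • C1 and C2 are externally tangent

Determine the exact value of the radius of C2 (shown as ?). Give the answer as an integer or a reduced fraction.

1. [ext C1·C2]  r_C2² + (46/3)r_C2 − 1649/3 = 0  ⇒  r_C2 = 17 (r>0 drops 1)

17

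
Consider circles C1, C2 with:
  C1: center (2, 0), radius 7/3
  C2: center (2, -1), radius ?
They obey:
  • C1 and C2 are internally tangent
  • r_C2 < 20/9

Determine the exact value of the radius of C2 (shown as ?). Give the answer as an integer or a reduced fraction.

1. [int C1,C2]  r_C2² − (14/3)r_C2 + 40/9 = 0  ⇒  r_C2 = 4/3 or 10/3
2. given r_C2 < 20/9: keep 4/3

4/3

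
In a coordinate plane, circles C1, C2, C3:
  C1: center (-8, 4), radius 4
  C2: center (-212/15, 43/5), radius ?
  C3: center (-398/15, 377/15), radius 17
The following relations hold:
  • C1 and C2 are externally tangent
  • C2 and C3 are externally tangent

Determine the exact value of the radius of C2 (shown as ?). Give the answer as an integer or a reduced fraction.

1. [ext C1·C2]  r_C2² + 8r_C2 − 385/9 = 0  ⇒  r_C2 = 11/3 (r>0 drops 1)
2. [ext C2·C3]  r_C2² + 34r_C2 − 1243/9 = 0  ⇒  r_C2 = 11/3 (r>0 drops 1)

11/3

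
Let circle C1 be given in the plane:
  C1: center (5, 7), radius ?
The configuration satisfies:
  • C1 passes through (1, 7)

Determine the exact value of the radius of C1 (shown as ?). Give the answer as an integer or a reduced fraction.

4

1. [C1∋P]  r_C1² − 16 = 0  ⇒  r_C1 = 4 (r>0 drops 1)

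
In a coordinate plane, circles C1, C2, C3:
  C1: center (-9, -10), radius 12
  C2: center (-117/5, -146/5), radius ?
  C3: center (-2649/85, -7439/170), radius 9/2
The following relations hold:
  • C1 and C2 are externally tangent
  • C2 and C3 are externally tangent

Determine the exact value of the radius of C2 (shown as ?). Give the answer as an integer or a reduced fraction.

12

1. [ext C1·C2]  r_C2² + 24r_C2 − 432 = 0  ⇒  r_C2 = 12 (r>0 drops 1)
2. [ext C2·C3]  r_C2² + 9r_C2 − 252 = 0  ⇒  r_C2 = 12 (r>0 drops 1)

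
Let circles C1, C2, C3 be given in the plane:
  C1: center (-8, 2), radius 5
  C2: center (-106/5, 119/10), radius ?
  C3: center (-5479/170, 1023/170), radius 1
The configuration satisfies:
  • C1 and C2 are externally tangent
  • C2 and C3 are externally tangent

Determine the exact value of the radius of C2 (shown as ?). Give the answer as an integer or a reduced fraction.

1. [ext C1·C2]  r_C2² + 10r_C2 − 989/4 = 0  ⇒  r_C2 = 23/2 (r>0 drops 1)
2. [ext C2·C3]  r_C2² + 2r_C2 − 621/4 = 0  ⇒  r_C2 = 23/2 (r>0 drops 1)

23/2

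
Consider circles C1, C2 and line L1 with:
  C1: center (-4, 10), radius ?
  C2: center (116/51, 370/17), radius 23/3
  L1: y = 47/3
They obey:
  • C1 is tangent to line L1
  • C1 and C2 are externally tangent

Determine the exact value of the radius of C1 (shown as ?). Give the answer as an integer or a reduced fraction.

17/3

1. [C1‖L1]  r_C1² − 289/9 = 0  ⇒  r_C1 = 17/3 (r>0 drops 1)
2. [ext C1·C2]  r_C1² + (46/3)r_C1 − 119 = 0  ⇒  r_C1 = 17/3 (r>0 drops 1)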